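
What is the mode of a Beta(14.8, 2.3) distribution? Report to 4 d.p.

The density x^(α−1)(1−x)^(β−1) is maximised at (α−1)/(α+β−2) = 13.8/15.1 = 0.9139.

0.9139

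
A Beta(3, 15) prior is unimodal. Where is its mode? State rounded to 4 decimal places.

With α,β > 1, mode = (α−1)/(α+β−2) = 2/16 = 0.1250.

0.1250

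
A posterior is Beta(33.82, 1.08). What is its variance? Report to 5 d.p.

μ = 33.82/34.90 = 0.969054; Var = μ(1−μ)/(α+β+1) = 0.0299879/35.90 = 0.00084.

0.00084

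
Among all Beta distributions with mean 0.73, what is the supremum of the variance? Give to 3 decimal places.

0.197

Var = μ(1−μ)/(α+β+1), which approaches μ(1−μ) as α+β → 0.
So the supremum is μ(1−μ) = 0.73×0.27 = 0.197.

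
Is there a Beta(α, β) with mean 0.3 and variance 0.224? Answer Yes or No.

No

The Beta variance bound is σ² < μ(1−μ).
Here μ(1−μ) = 0.3×0.7 = 0.21, and 0.224 ≥ 0.21.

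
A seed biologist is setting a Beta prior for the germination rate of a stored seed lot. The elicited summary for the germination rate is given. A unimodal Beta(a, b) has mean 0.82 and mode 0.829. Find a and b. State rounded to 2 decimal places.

Let s = a+b. Mean gives a = μs = 0.82s; mode gives (a−1)/(s−2) = 0.829.
Substituting: 0.82s − 1 = 0.829(s−2) = 0.829s − 1.658, so -0.009s = -0.658 and s = 73.1111.
Then a = 0.82×73.1111 = 59.95 and b = s−a = 13.16.

a = 59.95, b = 13.16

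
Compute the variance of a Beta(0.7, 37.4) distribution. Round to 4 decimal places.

0.0005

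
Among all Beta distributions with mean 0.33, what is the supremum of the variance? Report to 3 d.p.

0.221

For fixed mean μ the Beta variance is μ(1−μ)/(α+β+1), increasing as α+β decreases.
Its least upper bound (not attained) is μ(1−μ) = 0.33·0.67 = 0.221.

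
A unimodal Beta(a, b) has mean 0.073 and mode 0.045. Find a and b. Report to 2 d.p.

Let s = a+b. Mean gives a = μs = 0.073s; mode gives (a−1)/(s−2) = 0.045.
Substituting: 0.073s − 1 = 0.045(s−2) = 0.045s − 0.090, so 0.028s = 0.910 and s = 32.5000.
Then a = 0.073×32.5000 = 2.37 and b = s−a = 30.13.

a = 2.37, b = 30.13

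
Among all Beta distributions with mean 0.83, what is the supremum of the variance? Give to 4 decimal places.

Var = μ(1−μ)/(α+β+1), which approaches μ(1−μ) as α+β → 0.
So the supremum is μ(1−μ) = 0.83×0.17 = 0.1411.

0.1411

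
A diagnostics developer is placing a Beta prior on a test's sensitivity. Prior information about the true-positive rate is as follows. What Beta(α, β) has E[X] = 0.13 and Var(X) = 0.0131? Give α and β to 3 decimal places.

Let s = α+β. The Beta variance is μ(1−μ)/(s+1).
So s+1 = μ(1−μ)/σ² = (0.13×0.87)/0.0131 = 0.1131/0.0131 = 8.6336, giving s = 7.6336.
Then α = μs = 0.13×7.6336 = 0.992 and β = (1−μ)s = 0.87×7.6336 = 6.641.

α = 0.992, β = 6.641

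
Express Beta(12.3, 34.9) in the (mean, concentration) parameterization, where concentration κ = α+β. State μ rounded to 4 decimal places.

μ = 0.2606, κ = 47.2

κ = α+β = 12.3+34.9 = 47.2; μ = α/κ = 12.3/47.2 = 0.2606.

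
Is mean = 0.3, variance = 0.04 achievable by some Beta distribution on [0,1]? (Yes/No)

Yes

A Beta with mean μ has variance μ(1−μ)/(α+β+1) < μ(1−μ).
Here μ(1−μ) = 0.3×0.7 = 0.21, and 0.04 < 0.21.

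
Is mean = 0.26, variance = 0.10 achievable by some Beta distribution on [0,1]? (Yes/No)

Yes

A Beta with mean μ has variance μ(1−μ)/(α+β+1) < μ(1−μ).
Here μ(1−μ) = 0.26×0.74 = 0.1924, and 0.10 < 0.1924.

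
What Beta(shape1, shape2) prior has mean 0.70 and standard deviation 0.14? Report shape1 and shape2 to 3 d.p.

Variance = 0.14² = 0.0196. The moment-matching identity shape1+shape2 = μ(1−μ)/Var − 1 gives
shape1+shape2 = 0.2100/0.0196 − 1 = 9.7143, so shape1 = μ·9.7143 = 6.800 and shape2 = (1−μ)·9.7143 = 2.914.

shape1 = 6.800, shape2 = 2.914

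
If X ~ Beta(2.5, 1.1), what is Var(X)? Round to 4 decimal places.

0.0461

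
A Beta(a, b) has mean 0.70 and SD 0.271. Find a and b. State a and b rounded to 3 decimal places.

Variance = 0.271² = 0.073441. The moment-matching identity a+b = μ(1−μ)/Var − 1 gives
a+b = 0.2100/0.073441 − 1 = 1.8594, so a = μ·1.8594 = 1.302 and b = (1−μ)·1.8594 = 0.558.

a = 1.302, b = 0.558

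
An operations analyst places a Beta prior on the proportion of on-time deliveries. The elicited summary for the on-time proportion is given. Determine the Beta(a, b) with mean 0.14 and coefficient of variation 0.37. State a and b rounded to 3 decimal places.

a = 6.142, b = 37.729

σ = CV·μ = 0.37×0.14 = 0.05180, so σ² = 0.002683.
s+1 = μ(1−μ)/σ² = 0.1204/0.002683 = 44.8711, so s = a+b = 43.8711.
a = μs = 6.142, b = (1−μ)s = 37.729.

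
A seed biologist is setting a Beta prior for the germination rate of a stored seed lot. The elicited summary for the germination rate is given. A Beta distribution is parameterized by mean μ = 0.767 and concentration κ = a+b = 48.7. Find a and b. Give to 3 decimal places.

a = μκ = 0.767×48.7 = 37.353 and b = (1−μ)κ = 0.233×48.7 = 11.347.

a = 37.353, b = 11.347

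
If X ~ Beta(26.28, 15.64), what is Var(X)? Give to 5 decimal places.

0.00545

μ = 26.28/41.92 = 0.626908; Var = μ(1−μ)/(α+β+1) = 0.2338943/42.92 = 0.00545.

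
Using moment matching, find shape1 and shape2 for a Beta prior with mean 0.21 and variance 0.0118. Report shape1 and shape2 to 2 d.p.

Let s = shape1+shape2. The Beta variance is μ(1−μ)/(s+1).
So s+1 = μ(1−μ)/σ² = (0.21×0.79)/0.0118 = 0.1659/0.0118 = 14.0593, giving s = 13.0593.
Then shape1 = μs = 0.21×13.0593 = 2.74 and shape2 = (1−μ)s = 0.79×13.0593 = 10.32.

shape1 = 2.74, shape2 = 10.32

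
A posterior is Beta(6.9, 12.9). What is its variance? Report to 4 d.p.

α+β = 19.8 and αβ = 89.01, so Var = αβ/[(α+β)²(α+β+1)] = 89.01/8154.432 = 0.0109.

0.0109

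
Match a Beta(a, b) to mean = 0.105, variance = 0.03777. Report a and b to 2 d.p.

a = 0.16, b = 1.33

By moment matching, a+b = μ(1−μ)/σ² − 1 = (0.105·0.895)/0.03777 − 1 = 2.4881 − 1 = 1.4881.
Since a/(a+b) = μ, a = 0.105·1.4881 = 0.16 and b = 0.895·1.4881 = 1.33.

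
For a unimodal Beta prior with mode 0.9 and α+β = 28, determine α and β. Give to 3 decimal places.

Since the density peak of Beta(α,β) is at (α−1)/(α+β−2),
α = 1 + 0.9(28−2) = 24.400 and β = 28 − 24.400 = 3.600.

α = 24.400, β = 3.600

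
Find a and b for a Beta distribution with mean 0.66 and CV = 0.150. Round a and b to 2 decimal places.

a = 14.45, b = 7.44

Var = (CV·μ)² = (0.150×0.66)² = 0.009801.
a+b = μ(1−μ)/Var − 1 = 0.2244/0.009801 − 1 = 21.8956.
Thus a = 0.66·21.8956 = 14.45 and b = 0.34·21.8956 = 7.44.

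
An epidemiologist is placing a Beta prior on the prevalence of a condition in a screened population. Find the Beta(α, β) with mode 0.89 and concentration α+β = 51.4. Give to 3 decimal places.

α = 44.966, β = 6.434

Mode = (α−1)/(κ−2) with κ = α+β, so α−1 = 0.89·49.4 = 43.966.
α = 44.966; β = κ − α = 6.434.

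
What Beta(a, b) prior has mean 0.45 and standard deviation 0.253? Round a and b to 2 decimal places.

a = 1.29, b = 1.58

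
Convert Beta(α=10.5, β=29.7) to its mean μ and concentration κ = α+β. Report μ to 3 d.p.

μ = 0.261, κ = 40.2

κ = α+β = 10.5+29.7 = 40.2; μ = α/κ = 10.5/40.2 = 0.261.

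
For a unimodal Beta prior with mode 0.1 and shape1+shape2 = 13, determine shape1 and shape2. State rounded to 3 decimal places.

shape1 = 2.100, shape2 = 10.900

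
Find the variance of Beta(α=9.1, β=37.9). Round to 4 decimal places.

Var = αβ/[(α+β)²(α+β+1)] = (9.1×37.9)/(47.0²×48.0) = 344.89/106032.000 = 0.0033.

0.0033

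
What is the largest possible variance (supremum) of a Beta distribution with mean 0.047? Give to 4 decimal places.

For fixed mean μ the Beta variance is μ(1−μ)/(α+β+1), increasing as α+β decreases.
Its least upper bound (not attained) is μ(1−μ) = 0.047·0.953 = 0.0448.

0.0448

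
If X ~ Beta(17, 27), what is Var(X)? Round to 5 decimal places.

α+β = 44 and αβ = 459, so Var = αβ/[(α+β)²(α+β+1)] = 459/87120 = 0.00527.

0.00527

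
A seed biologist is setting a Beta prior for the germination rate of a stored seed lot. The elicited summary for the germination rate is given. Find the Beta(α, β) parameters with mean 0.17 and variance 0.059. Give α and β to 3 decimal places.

α = 0.237, β = 1.155

Let s = α+β. The Beta variance is μ(1−μ)/(s+1).
So s+1 = μ(1−μ)/σ² = (0.17×0.83)/0.059 = 0.1411/0.059 = 2.3915, giving s = 1.3915.
Then α = μs = 0.17×1.3915 = 0.237 and β = (1−μ)s = 0.83×1.3915 = 1.155.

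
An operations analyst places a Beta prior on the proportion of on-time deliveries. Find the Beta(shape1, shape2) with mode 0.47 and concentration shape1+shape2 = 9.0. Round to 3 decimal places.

For shape1,shape2>1 the mode is (shape1−1)/(shape1+shape2−2), so shape1 = mode·(κ−2)+1 = 0.47×7.0+1 = 4.290.
And shape2 = (1−mode)·(κ−2)+1 = 0.53×7.0+1 = 4.710.

shape1 = 4.290, shape2 = 4.710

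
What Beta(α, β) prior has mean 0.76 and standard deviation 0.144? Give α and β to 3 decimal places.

First σ² = 0.020736. Setting α = μn, β = (1−μ)n with n = α+β,
μ(1−μ)/(n+1) = 0.020736 ⇒ n+1 = 0.1824/0.020736 = 8.7963 ⇒ n = 7.7963.
Hence α = 0.76×7.7963 = 5.925, β = 0.24×7.7963 = 1.871.

α = 5.925, β = 1.871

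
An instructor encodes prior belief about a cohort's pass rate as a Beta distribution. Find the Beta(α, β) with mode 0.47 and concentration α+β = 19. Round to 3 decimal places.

α = 8.990, β = 10.010

Mode = (α−1)/(κ−2) with κ = α+β, so α−1 = 0.47·17 = 7.990.
α = 8.990; β = κ − α = 10.010.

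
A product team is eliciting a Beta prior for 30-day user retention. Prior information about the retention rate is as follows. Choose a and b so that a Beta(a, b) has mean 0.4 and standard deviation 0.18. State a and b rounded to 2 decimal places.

Variance = 0.18² = 0.0324. The moment-matching identity a+b = μ(1−μ)/Var − 1 gives
a+b = 0.24/0.0324 − 1 = 6.4074, so a = μ·6.4074 = 2.56 and b = (1−μ)·6.4074 = 3.84.

a = 2.56, b = 3.84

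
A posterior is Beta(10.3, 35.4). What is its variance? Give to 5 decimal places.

0.00374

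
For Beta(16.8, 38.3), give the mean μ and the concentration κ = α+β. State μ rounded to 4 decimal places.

μ = 0.3049, κ = 55.1

κ = α+β = 16.8+38.3 = 55.1; μ = α/κ = 16.8/55.1 = 0.3049.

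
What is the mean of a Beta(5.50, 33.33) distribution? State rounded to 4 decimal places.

0.1416

E[X] = α/(α+β) = 5.50/38.83 = 0.1416.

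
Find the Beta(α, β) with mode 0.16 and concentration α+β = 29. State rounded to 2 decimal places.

Mode = (α−1)/(κ−2) with κ = α+β, so α−1 = 0.16·27 = 4.32.
α = 5.32; β = κ − α = 23.68.

α = 5.32, β = 23.68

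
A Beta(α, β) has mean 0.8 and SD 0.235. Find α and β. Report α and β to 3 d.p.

α = 1.518, β = 0.379

Variance = 0.235² = 0.055225. The moment-matching identity α+β = μ(1−μ)/Var − 1 gives
α+β = 0.16/0.055225 − 1 = 1.8972, so α = μ·1.8972 = 1.518 and β = (1−μ)·1.8972 = 0.379.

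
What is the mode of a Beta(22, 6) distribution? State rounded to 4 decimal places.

0.8077

The density x^(α−1)(1−x)^(β−1) is maximised at (α−1)/(α+β−2) = 21/26 = 0.8077.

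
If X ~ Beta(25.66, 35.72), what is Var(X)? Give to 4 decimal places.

0.0039

α+β = 61.38 and αβ = 916.5752, so Var = αβ/[(α+β)²(α+β+1)] = 916.5752/235016.924472 = 0.0039.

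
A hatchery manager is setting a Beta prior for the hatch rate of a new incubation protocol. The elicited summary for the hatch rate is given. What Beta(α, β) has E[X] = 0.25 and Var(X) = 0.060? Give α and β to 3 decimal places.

α = 0.531, β = 1.594

Let s = α+β. The Beta variance is μ(1−μ)/(s+1).
So s+1 = μ(1−μ)/σ² = (0.25×0.75)/0.060 = 0.1875/0.060 = 3.1250, giving s = 2.1250.
Then α = μs = 0.25×2.1250 = 0.531 and β = (1−μ)s = 0.75×2.1250 = 1.594.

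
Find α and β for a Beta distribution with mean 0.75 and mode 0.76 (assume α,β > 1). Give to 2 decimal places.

α = 39.00, β = 13.00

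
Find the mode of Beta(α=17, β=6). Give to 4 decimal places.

0.7619

With α,β > 1, mode = (α−1)/(α+β−2) = 16/21 = 0.7619.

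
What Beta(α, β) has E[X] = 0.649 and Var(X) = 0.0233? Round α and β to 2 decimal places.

α = 5.70, β = 3.08

Let s = α+β. The Beta variance is μ(1−μ)/(s+1).
So s+1 = μ(1−μ)/σ² = (0.649×0.351)/0.0233 = 0.227799/0.0233 = 9.7768, giving s = 8.7768.
Then α = μs = 0.649×8.7768 = 5.70 and β = (1−μ)s = 0.351×8.7768 = 3.08.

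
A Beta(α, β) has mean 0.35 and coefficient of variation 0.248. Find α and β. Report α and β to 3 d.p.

Var = (CV·μ)² = (0.248×0.35)² = 0.007534.
α+β = μ(1−μ)/Var − 1 = 0.2275/0.007534 − 1 = 29.1955.
Thus α = 0.35·29.1955 = 10.218 and β = 0.65·29.1955 = 18.977.

α = 10.218, β = 18.977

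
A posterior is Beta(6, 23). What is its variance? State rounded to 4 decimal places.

0.0055

μ = 6/29 = 0.206897; Var = μ(1−μ)/(α+β+1) = 0.1640904/30 = 0.0055.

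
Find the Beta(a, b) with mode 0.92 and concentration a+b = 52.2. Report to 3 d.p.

a = 47.184, b = 5.016

Mode = (a−1)/(κ−2) with κ = a+b, so a−1 = 0.92·50.2 = 46.184.
a = 47.184; b = κ − a = 5.016.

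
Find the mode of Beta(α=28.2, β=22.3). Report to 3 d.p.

The density x^(α−1)(1−x)^(β−1) is maximised at (α−1)/(α+β−2) = 27.2/48.5 = 0.561.

0.561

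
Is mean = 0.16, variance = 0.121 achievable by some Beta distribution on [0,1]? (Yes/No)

Yes

A Beta with mean μ has variance μ(1−μ)/(α+β+1) < μ(1−μ).
Here μ(1−μ) = 0.16×0.84 = 0.1344, and 0.121 < 0.1344.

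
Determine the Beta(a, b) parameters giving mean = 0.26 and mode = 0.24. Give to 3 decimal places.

With s = a+b: μ = a/s and mode = (a−1)/(s−2). Eliminating a = μs,
μs − 1 = m(s−2) ⇒ s(μ−m) = 1−2m ⇒ s = 0.52/0.02 = 26.0000.
So a = μs = 6.760, b = (1−μ)s = 19.240.

a = 6.760, b = 19.240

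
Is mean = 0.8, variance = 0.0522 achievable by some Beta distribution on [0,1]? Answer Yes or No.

The Beta variance bound is σ² < μ(1−μ).
Here μ(1−μ) = 0.8×0.2 = 0.16, and 0.0522 < 0.16.

Yes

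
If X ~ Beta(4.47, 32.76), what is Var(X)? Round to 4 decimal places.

μ = 4.47/37.23 = 0.120064; Var = μ(1−μ)/(α+β+1) = 0.1056490/38.23 = 0.0028.

0.0028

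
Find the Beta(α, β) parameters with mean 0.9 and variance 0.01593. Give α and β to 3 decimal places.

α = 4.185, β = 0.465

By moment matching, α+β = μ(1−μ)/σ² − 1 = (0.9·0.1)/0.01593 − 1 = 5.6497 − 1 = 4.6497.
Since α/(α+β) = μ, α = 0.9·4.6497 = 4.185 and β = 0.1·4.6497 = 0.465.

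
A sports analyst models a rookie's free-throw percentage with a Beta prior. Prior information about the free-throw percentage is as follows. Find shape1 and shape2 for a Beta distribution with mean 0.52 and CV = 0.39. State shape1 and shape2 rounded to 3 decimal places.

σ = CV·μ = 0.39×0.52 = 0.20280, so σ² = 0.041128.
s+1 = μ(1−μ)/σ² = 0.2496/0.041128 = 6.0689, so s = shape1+shape2 = 5.0689.
shape1 = μs = 2.636, shape2 = (1−μ)s = 2.433.

shape1 = 2.636, shape2 = 2.433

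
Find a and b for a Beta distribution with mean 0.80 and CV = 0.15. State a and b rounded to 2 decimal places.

σ = CV·μ = 0.15×0.80 = 0.12000, so σ² = 0.014400.
s+1 = μ(1−μ)/σ² = 0.1600/0.014400 = 11.1111, so s = a+b = 10.1111.
a = μs = 8.09, b = (1−μ)s = 2.02.

a = 8.09, b = 2.02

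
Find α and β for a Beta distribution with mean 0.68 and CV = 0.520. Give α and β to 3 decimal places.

σ = CV·μ = 0.520×0.68 = 0.35360, so σ² = 0.125033.
s+1 = μ(1−μ)/σ² = 0.2176/0.125033 = 1.7403, so s = α+β = 0.7403.
α = μs = 0.503, β = (1−μ)s = 0.237.

α = 0.503, β = 0.237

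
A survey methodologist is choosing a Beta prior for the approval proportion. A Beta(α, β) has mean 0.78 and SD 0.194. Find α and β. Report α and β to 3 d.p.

α = 2.776, β = 0.783

First σ² = 0.037636. Setting α = μn, β = (1−μ)n with n = α+β,
μ(1−μ)/(n+1) = 0.037636 ⇒ n+1 = 0.1716/0.037636 = 4.5595 ⇒ n = 3.5595.
Hence α = 0.78×3.5595 = 2.776, β = 0.22×3.5595 = 0.783.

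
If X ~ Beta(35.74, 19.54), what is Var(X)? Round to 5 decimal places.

Var = αβ/[(α+β)²(α+β+1)] = (35.74×19.54)/(55.28²×56.28) = 698.3596/171984.836352 = 0.00406.

0.00406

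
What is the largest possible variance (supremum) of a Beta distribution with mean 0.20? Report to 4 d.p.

For fixed mean μ the Beta variance is μ(1−μ)/(α+β+1), increasing as α+β decreases.
Its least upper bound (not attained) is μ(1−μ) = 0.20·0.80 = 0.1600.

0.1600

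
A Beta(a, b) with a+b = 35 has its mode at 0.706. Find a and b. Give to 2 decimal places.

Mode = (a−1)/(κ−2) with κ = a+b, so a−1 = 0.706·33 = 23.30.
a = 24.30; b = κ − a = 10.70.

a = 24.30, b = 10.70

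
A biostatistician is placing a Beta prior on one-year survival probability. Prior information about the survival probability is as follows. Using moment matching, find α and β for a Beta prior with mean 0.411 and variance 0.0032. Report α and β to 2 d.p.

Let s = α+β. The Beta variance is μ(1−μ)/(s+1).
So s+1 = μ(1−μ)/σ² = (0.411×0.589)/0.0032 = 0.242079/0.0032 = 75.6497, giving s = 74.6497.
Then α = μs = 0.411×74.6497 = 30.68 and β = (1−μ)s = 0.589×74.6497 = 43.97.

α = 30.68, β = 43.97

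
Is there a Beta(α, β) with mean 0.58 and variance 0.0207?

The Beta variance bound is σ² < μ(1−μ).
Here μ(1−μ) = 0.58×0.42 = 0.2436, and 0.0207 < 0.2436.

Yes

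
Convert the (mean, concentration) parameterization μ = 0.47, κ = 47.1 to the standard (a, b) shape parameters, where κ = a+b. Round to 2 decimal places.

Split κ in proportion μ : (1−μ): a = 0.47·47.1 = 22.14, b = 47.1 − 22.14 = 24.96.

a = 22.14, b = 24.96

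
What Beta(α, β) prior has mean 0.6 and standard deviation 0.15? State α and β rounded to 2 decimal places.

α = 5.80, β = 3.87

σ² = 0.15² = 0.0225.
With s = α+β, Var = μ(1−μ)/(s+1), so s+1 = (0.6×0.4)/0.0225 = 10.6667 and s = 9.6667.
α = μs = 5.80, β = (1−μ)s = 3.87.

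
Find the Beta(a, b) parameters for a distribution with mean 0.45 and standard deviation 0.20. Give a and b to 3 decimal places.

a = 2.334, b = 2.853

σ² = 0.20² = 0.0400.
With s = a+b, Var = μ(1−μ)/(s+1), so s+1 = (0.45×0.55)/0.0400 = 6.1875 and s = 5.1875.
a = μs = 2.334, b = (1−μ)s = 2.853.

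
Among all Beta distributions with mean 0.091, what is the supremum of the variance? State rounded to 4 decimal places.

0.0827

For fixed mean μ the Beta variance is μ(1−μ)/(α+β+1), increasing as α+β decreases.
Its least upper bound (not attained) is μ(1−μ) = 0.091·0.909 = 0.0827.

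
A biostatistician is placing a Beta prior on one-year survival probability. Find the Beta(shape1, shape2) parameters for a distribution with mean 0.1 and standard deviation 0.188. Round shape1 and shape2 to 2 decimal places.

shape1 = 0.15, shape2 = 1.39

First σ² = 0.035344. Setting shape1 = μn, shape2 = (1−μ)n with n = shape1+shape2,
μ(1−μ)/(n+1) = 0.035344 ⇒ n+1 = 0.09/0.035344 = 2.5464 ⇒ n = 1.5464.
Hence shape1 = 0.1×1.5464 = 0.15, shape2 = 0.9×1.5464 = 1.39.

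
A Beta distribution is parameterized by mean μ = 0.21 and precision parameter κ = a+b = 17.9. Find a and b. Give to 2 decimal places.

a = 3.76, b = 14.14

Split κ in proportion μ : (1−μ): a = 0.21·17.9 = 3.76, b = 17.9 − 3.76 = 14.14.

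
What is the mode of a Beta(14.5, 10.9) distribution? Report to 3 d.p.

0.577

The density x^(α−1)(1−x)^(β−1) is maximised at (α−1)/(α+β−2) = 13.5/23.4 = 0.577.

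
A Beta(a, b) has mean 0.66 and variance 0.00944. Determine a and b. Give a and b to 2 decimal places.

a = 15.03, b = 7.74

Let s = a+b. The Beta variance is μ(1−μ)/(s+1).
So s+1 = μ(1−μ)/σ² = (0.66×0.34)/0.00944 = 0.2244/0.00944 = 23.7712, giving s = 22.7712.
Then a = μs = 0.66×22.7712 = 15.03 and b = (1−μ)s = 0.34×22.7712 = 7.74.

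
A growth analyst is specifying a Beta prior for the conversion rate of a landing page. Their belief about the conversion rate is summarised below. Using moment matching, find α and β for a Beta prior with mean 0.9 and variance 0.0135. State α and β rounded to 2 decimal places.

α = 5.10, β = 0.57

Write ν = α+β; then α = μν and Var = μ(1−μ)/(ν+1).
ν = μ(1−μ)/Var − 1 = 0.09/0.0135 − 1 = 5.6667.
α = 0.9·5.6667 = 5.10, β = 0.1·5.6667 = 0.57.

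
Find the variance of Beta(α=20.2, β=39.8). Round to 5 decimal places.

0.00366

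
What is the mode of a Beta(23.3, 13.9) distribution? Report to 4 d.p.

With α,β > 1, mode = (α−1)/(α+β−2) = 22.3/35.2 = 0.6335.

0.6335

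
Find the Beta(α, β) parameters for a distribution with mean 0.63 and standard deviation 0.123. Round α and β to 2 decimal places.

α = 9.08, β = 5.33

Variance = 0.123² = 0.015129. The moment-matching identity α+β = μ(1−μ)/Var − 1 gives
α+β = 0.2331/0.015129 − 1 = 14.4075, so α = μ·14.4075 = 9.08 and β = (1−μ)·14.4075 = 5.33.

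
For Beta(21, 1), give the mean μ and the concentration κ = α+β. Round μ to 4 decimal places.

μ = 0.9545, κ = 22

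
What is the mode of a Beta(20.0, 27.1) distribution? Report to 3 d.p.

0.421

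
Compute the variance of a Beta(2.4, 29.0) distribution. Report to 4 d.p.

Var = αβ/[(α+β)²(α+β+1)] = (2.4×29.0)/(31.4²×32.4) = 69.60/31945.104 = 0.0022.

0.0022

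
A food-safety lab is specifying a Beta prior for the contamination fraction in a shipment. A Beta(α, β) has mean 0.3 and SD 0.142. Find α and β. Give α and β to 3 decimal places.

α = 2.824, β = 6.590

First σ² = 0.020164. Setting α = μn, β = (1−μ)n with n = α+β,
μ(1−μ)/(n+1) = 0.020164 ⇒ n+1 = 0.21/0.020164 = 10.4146 ⇒ n = 9.4146.
Hence α = 0.3×9.4146 = 2.824, β = 0.7×9.4146 = 6.590.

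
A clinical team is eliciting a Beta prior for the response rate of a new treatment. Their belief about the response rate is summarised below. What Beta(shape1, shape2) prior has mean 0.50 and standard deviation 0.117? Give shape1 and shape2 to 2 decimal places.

shape1 = 8.63, shape2 = 8.63

First σ² = 0.013689. Setting shape1 = μn, shape2 = (1−μ)n with n = shape1+shape2,
μ(1−μ)/(n+1) = 0.013689 ⇒ n+1 = 0.2500/0.013689 = 18.2628 ⇒ n = 17.2628.
Hence shape1 = 0.50×17.2628 = 8.63, shape2 = 0.50×17.2628 = 8.63.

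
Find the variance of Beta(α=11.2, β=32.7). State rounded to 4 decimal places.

μ = 11.2/43.9 = 0.255125; Var = μ(1−μ)/(α+β+1) = 0.1900364/44.9 = 0.0042.

0.0042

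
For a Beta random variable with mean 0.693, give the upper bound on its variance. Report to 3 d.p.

0.213

For fixed mean μ the Beta variance is μ(1−μ)/(α+β+1), increasing as α+β decreases.
Its least upper bound (not attained) is μ(1−μ) = 0.693·0.307 = 0.213.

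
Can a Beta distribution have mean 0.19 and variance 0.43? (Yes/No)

No

A Beta with mean μ has variance μ(1−μ)/(α+β+1) < μ(1−μ).
Here μ(1−μ) = 0.19×0.81 = 0.1539, and 0.43 ≥ 0.1539.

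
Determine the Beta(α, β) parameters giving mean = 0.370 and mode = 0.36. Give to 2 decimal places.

α = 10.36, β = 17.64

Let s = α+β. Mean gives α = μs = 0.370s; mode gives (α−1)/(s−2) = 0.36.
Substituting: 0.370s − 1 = 0.36(s−2) = 0.36s − 0.72, so 0.010s = 0.28 and s = 28.0000.
Then α = 0.370×28.0000 = 10.36 and β = s−α = 17.64.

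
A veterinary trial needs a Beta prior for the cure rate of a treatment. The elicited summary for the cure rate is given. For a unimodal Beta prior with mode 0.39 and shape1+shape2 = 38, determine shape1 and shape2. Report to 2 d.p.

Since the density peak of Beta(shape1,shape2) is at (shape1−1)/(shape1+shape2−2),
shape1 = 1 + 0.39(38−2) = 15.04 and shape2 = 38 − 15.04 = 22.96.

shape1 = 15.04, shape2 = 22.96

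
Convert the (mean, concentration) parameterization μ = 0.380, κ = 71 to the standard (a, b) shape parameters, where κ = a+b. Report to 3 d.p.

a = μκ = 0.380×71 = 26.980 and b = (1−μ)κ = 0.620×71 = 44.020.

a = 26.980, b = 44.020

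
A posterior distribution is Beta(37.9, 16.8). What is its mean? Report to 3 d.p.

E[X] = α/(α+β) = 37.9/54.7 = 0.693.

0.693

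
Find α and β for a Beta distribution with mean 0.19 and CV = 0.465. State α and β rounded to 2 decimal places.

σ = CV·μ = 0.465×0.19 = 0.08835, so σ² = 0.007806.
s+1 = μ(1−μ)/σ² = 0.1539/0.007806 = 19.7163, so s = α+β = 18.7163.
α = μs = 3.56, β = (1−μ)s = 15.16.

α = 3.56, β = 15.16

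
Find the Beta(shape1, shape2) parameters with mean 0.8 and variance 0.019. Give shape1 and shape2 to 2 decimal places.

shape1 = 5.94, shape2 = 1.48

By moment matching, shape1+shape2 = μ(1−μ)/σ² − 1 = (0.8·0.2)/0.019 − 1 = 8.4211 − 1 = 7.4211.
Since shape1/(shape1+shape2) = μ, shape1 = 0.8·7.4211 = 5.94 and shape2 = 0.2·7.4211 = 1.48.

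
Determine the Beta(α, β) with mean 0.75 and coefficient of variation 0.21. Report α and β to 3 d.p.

α = 4.919, β = 1.640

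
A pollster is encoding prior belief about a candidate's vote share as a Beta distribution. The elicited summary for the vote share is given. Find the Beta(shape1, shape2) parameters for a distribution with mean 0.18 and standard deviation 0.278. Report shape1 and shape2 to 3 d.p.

shape1 = 0.164, shape2 = 0.746

Variance = 0.278² = 0.077284. The moment-matching identity shape1+shape2 = μ(1−μ)/Var − 1 gives
shape1+shape2 = 0.1476/0.077284 − 1 = 0.9098, so shape1 = μ·0.9098 = 0.164 and shape2 = (1−μ)·0.9098 = 0.746.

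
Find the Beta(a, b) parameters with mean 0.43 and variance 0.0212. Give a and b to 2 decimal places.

By moment matching, a+b = μ(1−μ)/σ² − 1 = (0.43·0.57)/0.0212 − 1 = 11.5613 − 1 = 10.5613.
Since a/(a+b) = μ, a = 0.43·10.5613 = 4.54 and b = 0.57·10.5613 = 6.02.

a = 4.54, b = 6.02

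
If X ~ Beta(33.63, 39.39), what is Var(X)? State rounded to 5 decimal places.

α+β = 73.02 and αβ = 1324.6857, so Var = αβ/[(α+β)²(α+β+1)] = 1324.6857/394668.748008 = 0.00336.

0.00336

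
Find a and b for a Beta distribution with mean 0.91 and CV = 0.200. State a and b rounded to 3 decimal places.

σ = CV·μ = 0.200×0.91 = 0.18200, so σ² = 0.033124.
s+1 = μ(1−μ)/σ² = 0.0819/0.033124 = 2.4725, so s = a+b = 1.4725.
a = μs = 1.340, b = (1−μ)s = 0.133.

a = 1.340, b = 0.133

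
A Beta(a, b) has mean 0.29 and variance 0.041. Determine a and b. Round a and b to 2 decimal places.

a = 1.17, b = 2.86

Write ν = a+b; then a = μν and Var = μ(1−μ)/(ν+1).
ν = μ(1−μ)/Var − 1 = 0.2059/0.041 − 1 = 4.0220.
a = 0.29·4.0220 = 1.17, b = 0.71·4.0220 = 2.86.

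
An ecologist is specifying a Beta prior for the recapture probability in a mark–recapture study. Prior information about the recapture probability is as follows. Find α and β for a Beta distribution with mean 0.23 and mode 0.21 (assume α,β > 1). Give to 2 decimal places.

α = 6.67, β = 22.33

Let s = α+β. Mean gives α = μs = 0.23s; mode gives (α−1)/(s−2) = 0.21.
Substituting: 0.23s − 1 = 0.21(s−2) = 0.21s − 0.42, so 0.02s = 0.58 and s = 29.0000.
Then α = 0.23×29.0000 = 6.67 and β = s−α = 22.33.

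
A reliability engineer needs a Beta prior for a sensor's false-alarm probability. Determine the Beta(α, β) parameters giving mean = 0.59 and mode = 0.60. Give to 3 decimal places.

α = 11.800, β = 8.200

Let s = α+β. Mean gives α = μs = 0.59s; mode gives (α−1)/(s−2) = 0.60.
Substituting: 0.59s − 1 = 0.60(s−2) = 0.60s − 1.20, so -0.01s = -0.20 and s = 20.0000.
Then α = 0.59×20.0000 = 11.800 and β = s−α = 8.200.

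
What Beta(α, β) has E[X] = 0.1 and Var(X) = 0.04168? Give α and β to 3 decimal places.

α = 0.116, β = 1.043

Let s = α+β. The Beta variance is μ(1−μ)/(s+1).
So s+1 = μ(1−μ)/σ² = (0.1×0.9)/0.04168 = 0.09/0.04168 = 2.1593, giving s = 1.1593.
Then α = μs = 0.1×1.1593 = 0.116 and β = (1−μ)s = 0.9×1.1593 = 1.043.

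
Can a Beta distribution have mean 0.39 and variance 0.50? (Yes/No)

The Beta variance bound is σ² < μ(1−μ).
Here μ(1−μ) = 0.39×0.61 = 0.2379, and 0.50 ≥ 0.2379.

No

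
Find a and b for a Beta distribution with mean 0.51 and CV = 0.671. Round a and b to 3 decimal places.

Var = (CV·μ)² = (0.671×0.51)² = 0.117108.
a+b = μ(1−μ)/Var − 1 = 0.2499/0.117108 − 1 = 1.1339.
Thus a = 0.51·1.1339 = 0.578 and b = 0.49·1.1339 = 0.556.

a = 0.578, b = 0.556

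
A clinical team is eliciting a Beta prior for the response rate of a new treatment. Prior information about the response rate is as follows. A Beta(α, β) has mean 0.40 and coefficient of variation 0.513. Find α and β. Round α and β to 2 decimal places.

Var = (CV·μ)² = (0.513×0.40)² = 0.042107.
α+β = μ(1−μ)/Var − 1 = 0.2400/0.042107 − 1 = 4.6998.
Thus α = 0.40·4.6998 = 1.88 and β = 0.60·4.6998 = 2.82.

α = 1.88, β = 2.82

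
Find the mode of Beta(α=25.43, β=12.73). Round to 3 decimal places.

0.676

The density x^(α−1)(1−x)^(β−1) is maximised at (α−1)/(α+β−2) = 24.43/36.16 = 0.676.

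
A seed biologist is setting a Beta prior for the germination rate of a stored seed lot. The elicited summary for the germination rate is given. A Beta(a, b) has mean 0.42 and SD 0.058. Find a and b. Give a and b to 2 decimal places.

First σ² = 0.003364. Setting a = μn, b = (1−μ)n with n = a+b,
μ(1−μ)/(n+1) = 0.003364 ⇒ n+1 = 0.2436/0.003364 = 72.4138 ⇒ n = 71.4138.
Hence a = 0.42×71.4138 = 29.99, b = 0.58×71.4138 = 41.42.

a = 29.99, b = 41.42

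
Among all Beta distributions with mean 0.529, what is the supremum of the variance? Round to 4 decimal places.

0.2492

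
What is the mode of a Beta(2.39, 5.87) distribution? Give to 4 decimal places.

With α,β > 1, mode = (α−1)/(α+β−2) = 1.39/6.26 = 0.2220.

0.2220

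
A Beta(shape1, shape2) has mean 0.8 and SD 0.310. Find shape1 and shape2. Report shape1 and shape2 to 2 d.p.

shape1 = 0.53, shape2 = 0.13

First σ² = 0.096100. Setting shape1 = μn, shape2 = (1−μ)n with n = shape1+shape2,
μ(1−μ)/(n+1) = 0.096100 ⇒ n+1 = 0.16/0.096100 = 1.6649 ⇒ n = 0.6649.
Hence shape1 = 0.8×0.6649 = 0.53, shape2 = 0.2×0.6649 = 0.13.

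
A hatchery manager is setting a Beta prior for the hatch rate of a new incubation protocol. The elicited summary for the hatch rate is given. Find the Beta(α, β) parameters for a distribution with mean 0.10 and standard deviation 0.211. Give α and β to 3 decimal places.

α = 0.102, β = 0.919

Variance = 0.211² = 0.044521. The moment-matching identity α+β = μ(1−μ)/Var − 1 gives
α+β = 0.0900/0.044521 − 1 = 1.0215, so α = μ·1.0215 = 0.102 and β = (1−μ)·1.0215 = 0.919.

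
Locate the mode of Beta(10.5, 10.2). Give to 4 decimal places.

0.5080

The density x^(α−1)(1−x)^(β−1) is maximised at (α−1)/(α+β−2) = 9.5/18.7 = 0.5080.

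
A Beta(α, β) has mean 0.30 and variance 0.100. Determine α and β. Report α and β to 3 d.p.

Let s = α+β. The Beta variance is μ(1−μ)/(s+1).
So s+1 = μ(1−μ)/σ² = (0.30×0.70)/0.100 = 0.2100/0.100 = 2.1000, giving s = 1.1000.
Then α = μs = 0.30×1.1000 = 0.330 and β = (1−μ)s = 0.70×1.1000 = 0.770.

α = 0.330, β = 0.770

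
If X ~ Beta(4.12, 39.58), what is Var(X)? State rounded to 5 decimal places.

0.00191

μ = 4.12/43.70 = 0.094279; Var = μ(1−μ)/(α+β+1) = 0.0853906/44.70 = 0.00191.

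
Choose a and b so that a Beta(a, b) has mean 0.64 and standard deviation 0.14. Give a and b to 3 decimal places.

σ² = 0.14² = 0.0196.
With s = a+b, Var = μ(1−μ)/(s+1), so s+1 = (0.64×0.36)/0.0196 = 11.7551 and s = 10.7551.
a = μs = 6.883, b = (1−μ)s = 3.872.

a = 6.883, b = 3.872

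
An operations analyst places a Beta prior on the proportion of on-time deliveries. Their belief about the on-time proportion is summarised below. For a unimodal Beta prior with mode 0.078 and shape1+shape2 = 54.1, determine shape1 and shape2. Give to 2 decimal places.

shape1 = 5.06, shape2 = 49.04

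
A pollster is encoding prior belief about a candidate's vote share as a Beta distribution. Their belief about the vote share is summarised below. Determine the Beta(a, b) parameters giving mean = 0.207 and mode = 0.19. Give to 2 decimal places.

a = 7.55, b = 28.92

With s = a+b: μ = a/s and mode = (a−1)/(s−2). Eliminating a = μs,
μs − 1 = m(s−2) ⇒ s(μ−m) = 1−2m ⇒ s = 0.62/0.017 = 36.4706.
So a = μs = 7.55, b = (1−μ)s = 28.92.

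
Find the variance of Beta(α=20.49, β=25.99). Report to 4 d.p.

α+β = 46.48 and αβ = 532.5351, so Var = αβ/[(α+β)²(α+β+1)] = 532.5351/102575.336192 = 0.0052.

0.0052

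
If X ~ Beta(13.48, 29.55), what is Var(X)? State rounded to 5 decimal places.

μ = 13.48/43.03 = 0.313270; Var = μ(1−μ)/(α+β+1) = 0.2151318/44.03 = 0.00489.

0.00489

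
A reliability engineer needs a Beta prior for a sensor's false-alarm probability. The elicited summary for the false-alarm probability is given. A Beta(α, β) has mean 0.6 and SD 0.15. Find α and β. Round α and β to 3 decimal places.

Variance = 0.15² = 0.0225. The moment-matching identity α+β = μ(1−μ)/Var − 1 gives
α+β = 0.24/0.0225 − 1 = 9.6667, so α = μ·9.6667 = 5.800 and β = (1−μ)·9.6667 = 3.867.

α = 5.800, β = 3.867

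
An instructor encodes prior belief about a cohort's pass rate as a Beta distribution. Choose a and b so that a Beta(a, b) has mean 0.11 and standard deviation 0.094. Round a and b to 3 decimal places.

a = 1.109, b = 8.971

Variance = 0.094² = 0.008836. The moment-matching identity a+b = μ(1−μ)/Var − 1 gives
a+b = 0.0979/0.008836 − 1 = 10.0797, so a = μ·10.0797 = 1.109 and b = (1−μ)·10.0797 = 8.971.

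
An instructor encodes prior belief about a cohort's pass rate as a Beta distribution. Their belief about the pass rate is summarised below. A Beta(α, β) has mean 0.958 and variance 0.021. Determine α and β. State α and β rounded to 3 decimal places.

By moment matching, α+β = μ(1−μ)/σ² − 1 = (0.958·0.042)/0.021 − 1 = 1.9160 − 1 = 0.9160.
Since α/(α+β) = μ, α = 0.958·0.9160 = 0.878 and β = 0.042·0.9160 = 0.038.

α = 0.878, β = 0.038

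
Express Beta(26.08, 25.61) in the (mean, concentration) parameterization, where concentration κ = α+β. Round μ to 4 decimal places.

μ = 0.5045, κ = 51.69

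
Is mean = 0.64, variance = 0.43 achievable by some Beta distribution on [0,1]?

No

For any Beta, Var(X) < E[X]·(1−E[X]).
Here μ(1−μ) = 0.64×0.36 = 0.2304, and 0.43 ≥ 0.2304.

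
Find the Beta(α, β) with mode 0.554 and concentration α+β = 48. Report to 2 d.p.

Mode = (α−1)/(κ−2) with κ = α+β, so α−1 = 0.554·46 = 25.48.
α = 26.48; β = κ − α = 21.52.

α = 26.48, β = 21.52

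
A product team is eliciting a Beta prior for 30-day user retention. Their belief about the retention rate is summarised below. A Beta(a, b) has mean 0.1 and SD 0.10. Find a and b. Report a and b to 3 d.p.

a = 0.800, b = 7.200

First σ² = 0.0100. Setting a = μn, b = (1−μ)n with n = a+b,
μ(1−μ)/(n+1) = 0.0100 ⇒ n+1 = 0.09/0.0100 = 9.0000 ⇒ n = 8.0000.
Hence a = 0.1×8.0000 = 0.800, b = 0.9×8.0000 = 7.200.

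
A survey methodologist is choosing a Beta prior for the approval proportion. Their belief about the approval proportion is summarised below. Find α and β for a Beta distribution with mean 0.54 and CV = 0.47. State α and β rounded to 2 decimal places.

σ = CV·μ = 0.47×0.54 = 0.25380, so σ² = 0.064414.
s+1 = μ(1−μ)/σ² = 0.2484/0.064414 = 3.8563, so s = α+β = 2.8563.
α = μs = 1.54, β = (1−μ)s = 1.31.

α = 1.54, β = 1.31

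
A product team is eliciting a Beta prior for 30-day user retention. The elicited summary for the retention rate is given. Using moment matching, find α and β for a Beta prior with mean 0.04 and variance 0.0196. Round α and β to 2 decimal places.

α = 0.04, β = 0.92

By moment matching, α+β = μ(1−μ)/σ² − 1 = (0.04·0.96)/0.0196 − 1 = 1.9592 − 1 = 0.9592.
Since α/(α+β) = μ, α = 0.04·0.9592 = 0.04 and β = 0.96·0.9592 = 0.92.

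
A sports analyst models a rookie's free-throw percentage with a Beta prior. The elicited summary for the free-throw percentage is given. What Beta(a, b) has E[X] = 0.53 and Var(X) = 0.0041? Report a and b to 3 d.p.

Write ν = a+b; then a = μν and Var = μ(1−μ)/(ν+1).
ν = μ(1−μ)/Var − 1 = 0.2491/0.0041 − 1 = 59.7561.
a = 0.53·59.7561 = 31.671, b = 0.47·59.7561 = 28.085.

a = 31.671, b = 28.085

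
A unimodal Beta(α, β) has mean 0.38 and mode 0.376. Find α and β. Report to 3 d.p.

With s = α+β: μ = α/s and mode = (α−1)/(s−2). Eliminating α = μs,
μs − 1 = m(s−2) ⇒ s(μ−m) = 1−2m ⇒ s = 0.248/0.004 = 62.0000.
So α = μs = 23.560, β = (1−μ)s = 38.440.

α = 23.560, β = 38.440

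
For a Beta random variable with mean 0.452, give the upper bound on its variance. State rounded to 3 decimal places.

0.248

Var = μ(1−μ)/(α+β+1), which approaches μ(1−μ) as α+β → 0.
So the supremum is μ(1−μ) = 0.452×0.548 = 0.248.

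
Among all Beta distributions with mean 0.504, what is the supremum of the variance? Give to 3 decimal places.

0.250

For fixed mean μ the Beta variance is μ(1−μ)/(α+β+1), increasing as α+β decreases.
Its least upper bound (not attained) is μ(1−μ) = 0.504·0.496 = 0.250.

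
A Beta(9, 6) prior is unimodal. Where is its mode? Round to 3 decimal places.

0.615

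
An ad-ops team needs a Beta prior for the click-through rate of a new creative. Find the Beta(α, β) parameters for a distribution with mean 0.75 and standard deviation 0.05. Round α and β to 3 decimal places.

α = 55.500, β = 18.500

σ² = 0.05² = 0.0025.
With s = α+β, Var = μ(1−μ)/(s+1), so s+1 = (0.75×0.25)/0.0025 = 75.0000 and s = 74.0000.
α = μs = 55.500, β = (1−μ)s = 18.500.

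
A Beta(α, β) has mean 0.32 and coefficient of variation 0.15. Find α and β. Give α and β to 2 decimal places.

α = 29.90, β = 63.54

Var = (CV·μ)² = (0.15×0.32)² = 0.002304.
α+β = μ(1−μ)/Var − 1 = 0.2176/0.002304 − 1 = 93.4444.
Thus α = 0.32·93.4444 = 29.90 and β = 0.68·93.4444 = 63.54.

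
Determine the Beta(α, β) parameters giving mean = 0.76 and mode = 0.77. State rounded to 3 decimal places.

With s = α+β: μ = α/s and mode = (α−1)/(s−2). Eliminating α = μs,
μs − 1 = m(s−2) ⇒ s(μ−m) = 1−2m ⇒ s = -0.54/-0.01 = 54.0000.
So α = μs = 41.040, β = (1−μ)s = 12.960.

α = 41.040, β = 12.960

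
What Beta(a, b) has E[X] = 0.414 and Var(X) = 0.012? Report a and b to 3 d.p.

a = 7.956, b = 11.261

Let s = a+b. The Beta variance is μ(1−μ)/(s+1).
So s+1 = μ(1−μ)/σ² = (0.414×0.586)/0.012 = 0.242604/0.012 = 20.2170, giving s = 19.2170.
Then a = μs = 0.414×19.2170 = 7.956 and b = (1−μ)s = 0.586×19.2170 = 11.261.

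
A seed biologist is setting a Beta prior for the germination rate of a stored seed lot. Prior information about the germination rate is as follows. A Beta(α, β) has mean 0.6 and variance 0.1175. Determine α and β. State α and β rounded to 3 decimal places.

Let s = α+β. The Beta variance is μ(1−μ)/(s+1).
So s+1 = μ(1−μ)/σ² = (0.6×0.4)/0.1175 = 0.24/0.1175 = 2.0426, giving s = 1.0426.
Then α = μs = 0.6×1.0426 = 0.626 and β = (1−μ)s = 0.4×1.0426 = 0.417.

α = 0.626, β = 0.417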